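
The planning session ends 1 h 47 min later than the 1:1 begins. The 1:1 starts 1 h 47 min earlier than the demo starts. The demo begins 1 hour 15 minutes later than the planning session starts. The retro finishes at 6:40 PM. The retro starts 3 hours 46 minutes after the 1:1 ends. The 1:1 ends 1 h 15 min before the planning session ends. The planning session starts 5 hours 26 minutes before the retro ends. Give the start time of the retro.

The planning session starts at 6:40 PM − 326 min = 1:14 PM.
The demo starts at 1:14 PM + 75 min = 2:29 PM.
The 1:1 starts at 2:29 PM − 107 min = 12:42 PM.
The planning session ends at 12:42 PM + 107 min = 2:29 PM.
The 1:1 ends at 2:29 PM − 75 min = 1:14 PM.
The retro starts at 1:14 PM + 226 min = 5:00 PM.

5:00 PM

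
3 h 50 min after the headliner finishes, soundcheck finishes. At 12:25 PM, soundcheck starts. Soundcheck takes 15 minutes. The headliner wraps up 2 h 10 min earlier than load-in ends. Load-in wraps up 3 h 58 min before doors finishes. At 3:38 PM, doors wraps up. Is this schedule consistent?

No

Load-in ends at 3:38 PM − 238 min = 11:40 AM.
The headliner ends at 11:40 AM − 130 min = 9:30 AM.
Soundcheck ends at 9:30 AM + 230 min = 1:20 PM.
Soundcheck starts at 1:20 PM − 15 min = 1:05 PM.
But soundcheck is also said to start at 12:25 PM — a 40-minute conflict.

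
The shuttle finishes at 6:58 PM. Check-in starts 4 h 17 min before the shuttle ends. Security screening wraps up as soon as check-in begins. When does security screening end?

Check-in starts at 6:58 PM − 257 min = 2:41 PM.
So security screening ends at 2:41 PM.

2:41 PM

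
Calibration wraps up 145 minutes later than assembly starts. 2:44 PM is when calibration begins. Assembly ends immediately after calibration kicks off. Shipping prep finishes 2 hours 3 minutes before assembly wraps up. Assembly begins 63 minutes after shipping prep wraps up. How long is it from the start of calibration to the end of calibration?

Assembly ends at 2:44 PM.
Shipping prep ends at 2:44 PM − 123 min = 12:41 PM.
Assembly starts at 12:41 PM + 63 min = 1:44 PM.
Calibration ends at 1:44 PM + 145 min = 4:09 PM.
From 2:44 PM to 4:09 PM is 1 h 25 min.

1 h 25 min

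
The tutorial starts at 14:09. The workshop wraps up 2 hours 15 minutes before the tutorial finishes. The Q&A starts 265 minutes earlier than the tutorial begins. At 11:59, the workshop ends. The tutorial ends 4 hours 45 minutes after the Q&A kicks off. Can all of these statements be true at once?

The Q&A starts at 14:09 − 265 min = 09:44.
The tutorial ends at 09:44 + 285 min = 14:29.
The workshop ends at 14:29 − 135 min = 12:14.
But the workshop is also said to end at 11:59 — a 15-minute conflict.

No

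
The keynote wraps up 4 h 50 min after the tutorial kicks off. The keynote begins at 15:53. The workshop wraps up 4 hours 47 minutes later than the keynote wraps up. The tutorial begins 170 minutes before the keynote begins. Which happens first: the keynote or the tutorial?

The tutorial starts at 15:53 − 170 min = 13:03.
The keynote starts at 15:53 and the tutorial starts at 13:03, so the tutorial is first.

the tutorial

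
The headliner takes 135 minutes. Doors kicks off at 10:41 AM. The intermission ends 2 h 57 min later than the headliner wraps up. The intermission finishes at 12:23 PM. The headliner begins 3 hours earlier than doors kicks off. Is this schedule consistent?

The headliner starts at 10:41 AM − 180 min = 7:41 AM.
The headliner ends at 7:41 AM + 135 min = 9:56 AM.
The intermission ends at 9:56 AM + 177 min = 12:53 PM.
But the intermission is also said to end at 12:23 PM — a 30-minute conflict.

No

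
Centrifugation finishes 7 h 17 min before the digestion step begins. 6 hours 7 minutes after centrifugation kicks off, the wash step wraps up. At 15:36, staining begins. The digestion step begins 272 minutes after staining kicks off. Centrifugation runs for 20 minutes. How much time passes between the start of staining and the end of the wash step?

The digestion step starts at 15:36 + 272 min = 20:08.
Centrifugation ends at 20:08 − 437 min = 12:51.
Centrifugation starts at 12:51 − 20 min = 12:31.
The wash step ends at 12:31 + 367 min = 18:38.
From 15:36 to 18:38 is 182 minutes.

182 minutes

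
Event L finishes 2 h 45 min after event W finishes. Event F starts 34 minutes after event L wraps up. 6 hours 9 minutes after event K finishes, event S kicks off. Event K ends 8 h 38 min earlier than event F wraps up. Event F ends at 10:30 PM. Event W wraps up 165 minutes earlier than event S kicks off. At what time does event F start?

8:35 PM

Event K ends at 10:30 PM − 518 min = 1:52 PM.
Event S starts at 1:52 PM + 369 min = 8:01 PM.
Event W ends at 8:01 PM − 165 min = 5:16 PM.
Event L ends at 5:16 PM + 165 min = 8:01 PM.
Event F starts at 8:01 PM + 34 min = 8:35 PM.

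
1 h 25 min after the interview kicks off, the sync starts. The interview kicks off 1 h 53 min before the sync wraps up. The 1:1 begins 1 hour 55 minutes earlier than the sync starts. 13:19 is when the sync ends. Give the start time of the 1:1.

10:56

The interview starts at 13:19 − 113 min = 11:26.
The sync starts at 11:26 + 85 min = 12:51.
The 1:1 starts at 12:51 − 115 min = 10:56.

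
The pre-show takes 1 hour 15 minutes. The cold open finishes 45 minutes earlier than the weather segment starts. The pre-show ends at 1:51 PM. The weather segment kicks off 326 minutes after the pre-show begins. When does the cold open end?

5:17 PM

The pre-show starts at 1:51 PM − 75 min = 12:36 PM.
The weather segment starts at 12:36 PM + 326 min = 6:02 PM.
The cold open ends at 6:02 PM − 45 min = 5:17 PM.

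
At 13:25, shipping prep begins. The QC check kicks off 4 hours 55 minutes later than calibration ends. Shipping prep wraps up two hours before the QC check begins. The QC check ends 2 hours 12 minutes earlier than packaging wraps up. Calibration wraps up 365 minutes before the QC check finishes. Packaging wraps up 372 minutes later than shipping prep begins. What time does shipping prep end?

Packaging ends at 13:25 + 372 min = 19:37.
The QC check ends at 19:37 − 132 min = 17:25.
Calibration ends at 17:25 − 365 min = 11:20.
The QC check starts at 11:20 + 295 min = 16:15.
Shipping prep ends at 16:15 − 120 min = 14:15.

14:15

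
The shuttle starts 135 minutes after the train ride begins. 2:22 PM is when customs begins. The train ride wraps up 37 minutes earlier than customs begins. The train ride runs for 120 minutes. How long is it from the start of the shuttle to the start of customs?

The train ride ends at 2:22 PM − 37 min = 1:45 PM.
The train ride starts at 1:45 PM − 120 min = 11:45 AM.
The shuttle starts at 11:45 AM + 135 min = 2:00 PM.
From 2:00 PM to 2:22 PM is 22 minutes.

22 minutes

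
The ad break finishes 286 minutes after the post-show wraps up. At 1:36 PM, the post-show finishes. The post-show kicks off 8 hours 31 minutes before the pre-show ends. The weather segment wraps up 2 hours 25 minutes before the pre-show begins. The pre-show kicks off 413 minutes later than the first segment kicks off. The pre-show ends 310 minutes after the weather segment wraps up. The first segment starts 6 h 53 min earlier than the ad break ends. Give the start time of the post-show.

The ad break ends at 1:36 PM + 286 min = 6:22 PM.
The first segment starts at 6:22 PM − 413 min = 11:29 AM.
The pre-show starts at 11:29 AM + 413 min = 6:22 PM.
The weather segment ends at 6:22 PM − 145 min = 3:57 PM.
The pre-show ends at 3:57 PM + 310 min = 9:07 PM.
The post-show starts at 9:07 PM − 511 min = 12:36 PM.

12:36 PM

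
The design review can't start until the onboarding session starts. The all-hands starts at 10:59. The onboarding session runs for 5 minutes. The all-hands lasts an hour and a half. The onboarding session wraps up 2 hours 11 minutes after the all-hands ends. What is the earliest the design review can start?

The all-hands ends at 10:59 + 90 min = 12:29.
The onboarding session ends at 12:29 + 131 min = 14:40.
The onboarding session starts at 14:40 − 5 min = 14:35.
The design review is bounded by the onboarding session, so the earliest it can start is 14:35.

14:35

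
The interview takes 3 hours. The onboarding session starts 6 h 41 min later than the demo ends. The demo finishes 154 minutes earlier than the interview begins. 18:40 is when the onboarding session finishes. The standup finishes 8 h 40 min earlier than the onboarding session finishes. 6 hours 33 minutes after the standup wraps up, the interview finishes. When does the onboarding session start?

17:40

The standup ends at 18:40 − 520 min = 10:00.
The interview ends at 10:00 + 393 min = 16:33.
The interview starts at 16:33 − 180 min = 13:33.
The demo ends at 13:33 − 154 min = 10:59.
The onboarding session starts at 10:59 + 401 min = 17:40.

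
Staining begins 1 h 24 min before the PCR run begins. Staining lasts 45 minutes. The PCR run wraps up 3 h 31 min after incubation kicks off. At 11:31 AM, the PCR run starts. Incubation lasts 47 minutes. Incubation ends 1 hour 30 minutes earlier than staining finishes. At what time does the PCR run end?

12:06 PM

Staining starts at 11:31 AM − 84 min = 10:07 AM.
Staining ends at 10:07 AM + 45 min = 10:52 AM.
Incubation ends at 10:52 AM − 90 min = 9:22 AM.
Incubation starts at 9:22 AM − 47 min = 8:35 AM.
The PCR run ends at 8:35 AM + 211 min = 12:06 PM.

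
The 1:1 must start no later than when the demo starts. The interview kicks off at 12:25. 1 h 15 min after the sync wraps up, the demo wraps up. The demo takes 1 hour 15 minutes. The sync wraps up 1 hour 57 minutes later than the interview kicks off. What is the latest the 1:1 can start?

The sync ends at 12:25 + 117 min = 14:22.
The demo ends at 14:22 + 75 min = 15:37.
The demo starts at 15:37 − 75 min = 14:22.
The 1:1 is bounded by the demo, so the latest it can start is 14:22.

14:22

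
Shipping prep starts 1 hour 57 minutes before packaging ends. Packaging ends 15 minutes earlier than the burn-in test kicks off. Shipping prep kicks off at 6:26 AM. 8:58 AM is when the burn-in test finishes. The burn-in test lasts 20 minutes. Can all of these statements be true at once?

The burn-in test starts at 8:58 AM − 20 min = 8:38 AM.
Packaging ends at 8:38 AM − 15 min = 8:23 AM.
Shipping prep starts at 8:23 AM − 117 min = 6:26 AM.
That matches the stated 6:26 AM, so the schedule is consistent.

Yes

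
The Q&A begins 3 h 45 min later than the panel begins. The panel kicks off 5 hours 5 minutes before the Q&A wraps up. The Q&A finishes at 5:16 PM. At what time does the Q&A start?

3:56 PM

The panel starts at 5:16 PM − 305 min = 12:11 PM.
The Q&A starts at 12:11 PM + 225 min = 3:56 PM.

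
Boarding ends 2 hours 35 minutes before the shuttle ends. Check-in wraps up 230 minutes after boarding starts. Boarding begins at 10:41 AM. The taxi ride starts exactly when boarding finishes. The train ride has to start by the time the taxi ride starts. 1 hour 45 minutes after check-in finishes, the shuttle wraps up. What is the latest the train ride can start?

1:41 PM

Check-in ends at 10:41 AM + 230 min = 2:31 PM.
The shuttle ends at 2:31 PM + 105 min = 4:16 PM.
Boarding ends at 4:16 PM − 155 min = 1:41 PM.
So the taxi ride starts at 1:41 PM.
The train ride is bounded by the taxi ride, so the latest it can start is 1:41 PM.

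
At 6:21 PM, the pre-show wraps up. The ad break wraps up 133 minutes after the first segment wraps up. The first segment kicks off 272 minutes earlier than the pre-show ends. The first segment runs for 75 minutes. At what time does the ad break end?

5:17 PM

The first segment starts at 6:21 PM − 272 min = 1:49 PM.
The first segment ends at 1:49 PM + 75 min = 3:04 PM.
The ad break ends at 3:04 PM + 133 min = 5:17 PM.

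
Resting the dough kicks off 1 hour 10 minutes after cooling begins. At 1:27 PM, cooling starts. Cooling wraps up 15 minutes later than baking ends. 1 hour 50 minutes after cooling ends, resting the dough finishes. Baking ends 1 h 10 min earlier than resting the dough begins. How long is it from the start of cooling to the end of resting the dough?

Resting the dough starts at 1:27 PM + 70 min = 2:37 PM.
Baking ends at 2:37 PM − 70 min = 1:27 PM.
Cooling ends at 1:27 PM + 15 min = 1:42 PM.
Resting the dough ends at 1:42 PM + 110 min = 3:32 PM.
From 1:27 PM to 3:32 PM is 125 minutes.

125 minutes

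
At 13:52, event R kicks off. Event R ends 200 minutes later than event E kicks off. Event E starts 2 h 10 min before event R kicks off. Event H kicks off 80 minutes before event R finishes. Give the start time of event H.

13:42

Event E starts at 13:52 − 130 min = 11:42.
Event R ends at 11:42 + 200 min = 15:02.
Event H starts at 15:02 − 80 min = 13:42.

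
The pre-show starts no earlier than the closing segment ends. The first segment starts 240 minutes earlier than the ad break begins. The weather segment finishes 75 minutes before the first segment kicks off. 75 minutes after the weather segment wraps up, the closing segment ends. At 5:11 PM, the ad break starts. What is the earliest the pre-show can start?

1:11 PM

The first segment starts at 5:11 PM − 240 min = 1:11 PM.
The weather segment ends at 1:11 PM − 75 min = 11:56 AM.
The closing segment ends at 11:56 AM + 75 min = 1:11 PM.
The pre-show is bounded by the closing segment, so the earliest it can start is 1:11 PM.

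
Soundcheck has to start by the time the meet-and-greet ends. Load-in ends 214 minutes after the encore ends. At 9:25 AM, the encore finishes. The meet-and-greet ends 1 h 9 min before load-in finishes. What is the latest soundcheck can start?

Load-in ends at 9:25 AM + 214 min = 12:59 PM.
The meet-and-greet ends at 12:59 PM − 69 min = 11:50 AM.
Soundcheck is bounded by the meet-and-greet, so the latest it can start is 11:50 AM.

11:50 AM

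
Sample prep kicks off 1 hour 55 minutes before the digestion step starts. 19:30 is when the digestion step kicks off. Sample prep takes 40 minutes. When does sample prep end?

Sample prep starts at 19:30 − 115 min = 17:35.
Sample prep ends at 17:35 + 40 min = 18:15.

18:15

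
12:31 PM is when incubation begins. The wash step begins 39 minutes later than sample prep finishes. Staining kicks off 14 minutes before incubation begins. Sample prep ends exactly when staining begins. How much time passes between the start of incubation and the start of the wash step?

25 minutes

Staining starts at 12:31 PM − 14 min = 12:17 PM.
So sample prep ends at 12:17 PM.
The wash step starts at 12:17 PM + 39 min = 12:56 PM.
From 12:31 PM to 12:56 PM is 25 minutes.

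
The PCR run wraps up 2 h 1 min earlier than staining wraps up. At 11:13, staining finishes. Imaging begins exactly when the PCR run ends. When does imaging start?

09:12

The PCR run ends at 11:13 − 121 min = 09:12.
So imaging starts at 09:12.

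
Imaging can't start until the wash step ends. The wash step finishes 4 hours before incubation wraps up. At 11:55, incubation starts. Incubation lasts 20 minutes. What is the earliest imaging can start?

08:15

Incubation ends at 11:55 + 20 min = 12:15.
The wash step ends at 12:15 − 240 min = 08:15.
Imaging is bounded by the wash step, so the earliest it can start is 08:15.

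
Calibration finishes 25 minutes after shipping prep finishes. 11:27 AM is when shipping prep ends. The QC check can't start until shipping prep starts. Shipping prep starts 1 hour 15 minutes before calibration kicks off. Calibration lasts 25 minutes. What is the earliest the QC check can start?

10:12 AM

Calibration ends at 11:27 AM + 25 min = 11:52 AM.
Calibration starts at 11:52 AM − 25 min = 11:27 AM.
Shipping prep starts at 11:27 AM − 75 min = 10:12 AM.
The QC check is bounded by shipping prep, so the earliest it can start is 10:12 AM.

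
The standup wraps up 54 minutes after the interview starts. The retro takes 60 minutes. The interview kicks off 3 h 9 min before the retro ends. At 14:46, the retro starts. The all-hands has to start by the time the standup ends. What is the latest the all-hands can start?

The retro ends at 14:46 + 60 min = 15:46.
The interview starts at 15:46 − 189 min = 12:37.
The standup ends at 12:37 + 54 min = 13:31.
The all-hands is bounded by the standup, so the latest it can start is 13:31.

13:31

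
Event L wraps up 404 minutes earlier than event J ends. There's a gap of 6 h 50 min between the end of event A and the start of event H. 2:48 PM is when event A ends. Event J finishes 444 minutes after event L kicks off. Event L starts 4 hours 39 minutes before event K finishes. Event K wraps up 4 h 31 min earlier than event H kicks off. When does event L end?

1:08 PM

Event H starts at 2:48 PM + 410 min = 9:38 PM.
Event K ends at 9:38 PM − 271 min = 5:07 PM.
Event L starts at 5:07 PM − 279 min = 12:28 PM.
Event J ends at 12:28 PM + 444 min = 7:52 PM.
Event L ends at 7:52 PM − 404 min = 1:08 PM.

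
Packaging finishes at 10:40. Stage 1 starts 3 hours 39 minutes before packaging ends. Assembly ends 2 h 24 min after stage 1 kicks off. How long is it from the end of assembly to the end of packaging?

1 h 15 min

Stage 1 starts at 10:40 − 219 min = 07:01.
Assembly ends at 07:01 + 144 min = 09:25.
From 09:25 to 10:40 is 1 h 15 min.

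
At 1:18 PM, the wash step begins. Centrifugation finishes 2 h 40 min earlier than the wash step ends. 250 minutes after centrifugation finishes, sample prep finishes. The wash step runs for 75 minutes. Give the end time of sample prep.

4:03 PM

The wash step ends at 1:18 PM + 75 min = 2:33 PM.
Centrifugation ends at 2:33 PM − 160 min = 11:53 AM.
Sample prep ends at 11:53 AM + 250 min = 4:03 PM.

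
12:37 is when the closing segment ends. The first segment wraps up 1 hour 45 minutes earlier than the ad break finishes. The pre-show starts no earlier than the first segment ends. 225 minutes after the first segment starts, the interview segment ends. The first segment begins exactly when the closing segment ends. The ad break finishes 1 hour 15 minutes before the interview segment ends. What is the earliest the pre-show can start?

The first segment starts at 12:37.
The interview segment ends at 12:37 + 225 min = 16:22.
The ad break ends at 16:22 − 75 min = 15:07.
The first segment ends at 15:07 − 105 min = 13:22.
The pre-show is bounded by the first segment, so the earliest it can start is 13:22.

13:22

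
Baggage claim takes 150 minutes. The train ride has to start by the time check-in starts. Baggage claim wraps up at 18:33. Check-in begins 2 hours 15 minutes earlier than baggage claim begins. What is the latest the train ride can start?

Baggage claim starts at 18:33 − 150 min = 16:03.
Check-in starts at 16:03 − 135 min = 13:48.
The train ride is bounded by check-in, so the latest it can start is 13:48.

13:48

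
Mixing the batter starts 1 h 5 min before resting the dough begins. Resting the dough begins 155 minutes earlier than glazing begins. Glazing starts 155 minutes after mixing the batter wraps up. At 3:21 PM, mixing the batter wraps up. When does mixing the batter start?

Glazing starts at 3:21 PM + 155 min = 5:56 PM.
Resting the dough starts at 5:56 PM − 155 min = 3:21 PM.
Mixing the batter starts at 3:21 PM − 65 min = 2:16 PM.

2:16 PM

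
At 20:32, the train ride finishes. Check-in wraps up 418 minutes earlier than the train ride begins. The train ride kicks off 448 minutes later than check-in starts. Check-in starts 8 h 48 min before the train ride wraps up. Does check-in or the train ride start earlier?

Check-in starts at 20:32 − 528 min = 11:44.
The train ride starts at 11:44 + 448 min = 19:12.
Check-in starts at 11:44 and the train ride starts at 19:12, so check-in is first.

check-in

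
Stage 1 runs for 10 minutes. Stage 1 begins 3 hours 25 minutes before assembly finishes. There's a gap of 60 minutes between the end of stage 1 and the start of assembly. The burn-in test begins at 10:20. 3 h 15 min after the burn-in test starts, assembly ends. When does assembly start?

11:20

Assembly ends at 10:20 + 195 min = 13:35.
Stage 1 starts at 13:35 − 205 min = 10:10.
Stage 1 ends at 10:10 + 10 min = 10:20.
Assembly starts at 10:20 + 60 min = 11:20.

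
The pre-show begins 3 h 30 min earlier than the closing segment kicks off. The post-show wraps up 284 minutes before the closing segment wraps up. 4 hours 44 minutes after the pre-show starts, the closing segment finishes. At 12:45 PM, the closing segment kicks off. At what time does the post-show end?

The pre-show starts at 12:45 PM − 210 min = 9:15 AM.
The closing segment ends at 9:15 AM + 284 min = 1:59 PM.
The post-show ends at 1:59 PM − 284 min = 9:15 AM.

9:15 AM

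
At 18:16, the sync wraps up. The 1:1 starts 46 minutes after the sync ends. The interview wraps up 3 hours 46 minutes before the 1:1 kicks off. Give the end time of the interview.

15:16

The 1:1 starts at 18:16 + 46 min = 19:02.
The interview ends at 19:02 − 226 min = 15:16.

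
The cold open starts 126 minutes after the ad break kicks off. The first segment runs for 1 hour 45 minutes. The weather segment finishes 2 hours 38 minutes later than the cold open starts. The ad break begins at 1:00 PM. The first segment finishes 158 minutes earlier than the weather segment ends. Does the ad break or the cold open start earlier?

The cold open starts at 1:00 PM + 126 min = 3:06 PM.
The ad break starts at 1:00 PM and the cold open starts at 3:06 PM, so the ad break is first.

the ad break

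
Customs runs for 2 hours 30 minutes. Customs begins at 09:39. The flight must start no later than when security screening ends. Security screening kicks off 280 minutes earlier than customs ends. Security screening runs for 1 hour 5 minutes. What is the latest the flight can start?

Customs ends at 09:39 + 150 min = 12:09.
Security screening starts at 12:09 − 280 min = 07:29.
Security screening ends at 07:29 + 65 min = 08:34.
The flight is bounded by security screening, so the latest it can start is 08:34.

08:34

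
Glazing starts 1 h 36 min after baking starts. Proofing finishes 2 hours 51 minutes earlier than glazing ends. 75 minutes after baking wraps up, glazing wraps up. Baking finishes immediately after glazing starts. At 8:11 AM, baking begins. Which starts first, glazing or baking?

baking

Glazing starts at 8:11 AM + 96 min = 9:47 AM.
Glazing starts at 9:47 AM and baking starts at 8:11 AM, so baking is first.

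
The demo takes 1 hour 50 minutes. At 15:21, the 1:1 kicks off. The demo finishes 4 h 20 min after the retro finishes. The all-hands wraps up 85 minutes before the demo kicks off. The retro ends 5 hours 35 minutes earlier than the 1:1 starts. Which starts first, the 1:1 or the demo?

The retro ends at 15:21 − 335 min = 09:46.
The demo ends at 09:46 + 260 min = 14:06.
The demo starts at 14:06 − 110 min = 12:16.
The 1:1 starts at 15:21 and the demo starts at 12:16, so the demo is first.

the demo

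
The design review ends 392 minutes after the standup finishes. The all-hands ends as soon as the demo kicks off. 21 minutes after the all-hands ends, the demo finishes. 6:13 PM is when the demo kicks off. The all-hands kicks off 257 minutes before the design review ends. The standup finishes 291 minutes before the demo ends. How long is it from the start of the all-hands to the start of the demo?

2 h 15 min

The all-hands ends at 6:13 PM.
The demo ends at 6:13 PM + 21 min = 6:34 PM.
The standup ends at 6:34 PM − 291 min = 1:43 PM.
The design review ends at 1:43 PM + 392 min = 8:15 PM.
The all-hands starts at 8:15 PM − 257 min = 3:58 PM.
From 3:58 PM to 6:13 PM is 2 h 15 min.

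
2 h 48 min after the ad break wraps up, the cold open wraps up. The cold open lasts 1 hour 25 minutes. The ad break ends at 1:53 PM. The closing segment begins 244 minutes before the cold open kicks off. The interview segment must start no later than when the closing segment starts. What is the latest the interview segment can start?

11:12 AM

The cold open ends at 1:53 PM + 168 min = 4:41 PM.
The cold open starts at 4:41 PM − 85 min = 3:16 PM.
The closing segment starts at 3:16 PM − 244 min = 11:12 AM.
The interview segment is bounded by the closing segment, so the latest it can start is 11:12 AM.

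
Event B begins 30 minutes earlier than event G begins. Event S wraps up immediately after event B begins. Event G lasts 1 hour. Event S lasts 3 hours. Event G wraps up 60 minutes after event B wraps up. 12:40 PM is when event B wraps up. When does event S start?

9:10 AM

Event G ends at 12:40 PM + 60 min = 1:40 PM.
Event G starts at 1:40 PM − 60 min = 12:40 PM.
Event B starts at 12:40 PM − 30 min = 12:10 PM.
So event S ends at 12:10 PM.
Event S starts at 12:10 PM − 180 min = 9:10 AM.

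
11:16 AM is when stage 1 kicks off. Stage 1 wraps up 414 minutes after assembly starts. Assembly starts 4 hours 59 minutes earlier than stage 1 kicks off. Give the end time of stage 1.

1:11 PM

Assembly starts at 11:16 AM − 299 min = 6:17 AM.
Stage 1 ends at 6:17 AM + 414 min = 1:11 PM.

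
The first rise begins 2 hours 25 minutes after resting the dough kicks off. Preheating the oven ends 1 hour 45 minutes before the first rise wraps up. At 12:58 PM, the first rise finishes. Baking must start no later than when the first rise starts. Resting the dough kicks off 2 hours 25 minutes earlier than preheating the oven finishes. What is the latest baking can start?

11:13 AM

Preheating the oven ends at 12:58 PM − 105 min = 11:13 AM.
Resting the dough starts at 11:13 AM − 145 min = 8:48 AM.
The first rise starts at 8:48 AM + 145 min = 11:13 AM.
Baking is bounded by the first rise, so the latest it can start is 11:13 AM.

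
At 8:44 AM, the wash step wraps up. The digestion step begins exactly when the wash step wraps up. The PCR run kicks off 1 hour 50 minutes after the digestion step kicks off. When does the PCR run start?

10:34 AM

The digestion step starts at 8:44 AM.
The PCR run starts at 8:44 AM + 110 min = 10:34 AM.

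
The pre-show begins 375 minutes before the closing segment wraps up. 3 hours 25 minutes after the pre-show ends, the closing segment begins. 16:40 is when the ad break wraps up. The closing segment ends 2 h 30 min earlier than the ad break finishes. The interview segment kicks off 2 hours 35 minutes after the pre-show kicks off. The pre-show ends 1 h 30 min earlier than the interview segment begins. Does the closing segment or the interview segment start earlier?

The closing segment ends at 16:40 − 150 min = 14:10.
The pre-show starts at 14:10 − 375 min = 07:55.
The interview segment starts at 07:55 + 155 min = 10:30.
The pre-show ends at 10:30 − 90 min = 09:00.
The closing segment starts at 09:00 + 205 min = 12:25.
The closing segment starts at 12:25 and the interview segment starts at 10:30, so the interview segment is first.

the interview segment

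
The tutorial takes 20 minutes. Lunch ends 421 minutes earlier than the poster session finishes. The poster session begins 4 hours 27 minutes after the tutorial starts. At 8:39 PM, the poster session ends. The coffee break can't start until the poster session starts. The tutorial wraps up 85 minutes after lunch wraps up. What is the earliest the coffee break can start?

Lunch ends at 8:39 PM − 421 min = 1:38 PM.
The tutorial ends at 1:38 PM + 85 min = 3:03 PM.
The tutorial starts at 3:03 PM − 20 min = 2:43 PM.
The poster session starts at 2:43 PM + 267 min = 7:10 PM.
The coffee break is bounded by the poster session, so the earliest it can start is 7:10 PM.

7:10 PM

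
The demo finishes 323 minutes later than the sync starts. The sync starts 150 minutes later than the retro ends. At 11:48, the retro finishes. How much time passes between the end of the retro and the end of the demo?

7 h 53 min

The sync starts at 11:48 + 150 min = 14:18.
The demo ends at 14:18 + 323 min = 19:41.
From 11:48 to 19:41 is 7 h 53 min.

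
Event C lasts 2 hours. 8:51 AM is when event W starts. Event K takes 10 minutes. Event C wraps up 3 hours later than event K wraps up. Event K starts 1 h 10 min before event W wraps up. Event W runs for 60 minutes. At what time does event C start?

Event W ends at 8:51 AM + 60 min = 9:51 AM.
Event K starts at 9:51 AM − 70 min = 8:41 AM.
Event K ends at 8:41 AM + 10 min = 8:51 AM.
Event C ends at 8:51 AM + 180 min = 11:51 AM.
Event C starts at 11:51 AM − 120 min = 9:51 AM.

9:51 AM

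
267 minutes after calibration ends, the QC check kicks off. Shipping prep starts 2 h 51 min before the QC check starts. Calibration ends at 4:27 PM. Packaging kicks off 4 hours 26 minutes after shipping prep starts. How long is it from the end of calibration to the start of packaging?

6 hours 2 minutes

The QC check starts at 4:27 PM + 267 min = 8:54 PM.
Shipping prep starts at 8:54 PM − 171 min = 6:03 PM.
Packaging starts at 6:03 PM + 266 min = 10:29 PM.
From 4:27 PM to 10:29 PM is 6 hours 2 minutes.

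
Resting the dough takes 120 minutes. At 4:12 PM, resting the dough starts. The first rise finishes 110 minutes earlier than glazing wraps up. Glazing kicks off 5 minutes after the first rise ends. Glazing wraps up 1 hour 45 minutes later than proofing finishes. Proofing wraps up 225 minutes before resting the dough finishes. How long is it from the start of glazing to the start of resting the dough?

105 minutes

Resting the dough ends at 4:12 PM + 120 min = 6:12 PM.
Proofing ends at 6:12 PM − 225 min = 2:27 PM.
Glazing ends at 2:27 PM + 105 min = 4:12 PM.
The first rise ends at 4:12 PM − 110 min = 2:22 PM.
Glazing starts at 2:22 PM + 5 min = 2:27 PM.
From 2:27 PM to 4:12 PM is 105 minutes.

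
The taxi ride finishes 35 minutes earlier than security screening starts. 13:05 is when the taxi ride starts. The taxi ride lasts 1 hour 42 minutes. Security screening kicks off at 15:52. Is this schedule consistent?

No

The taxi ride ends at 15:52 − 35 min = 15:17.
The taxi ride starts at 15:17 − 102 min = 13:35.
But the taxi ride is also said to start at 13:05 — a 30-minute conflict.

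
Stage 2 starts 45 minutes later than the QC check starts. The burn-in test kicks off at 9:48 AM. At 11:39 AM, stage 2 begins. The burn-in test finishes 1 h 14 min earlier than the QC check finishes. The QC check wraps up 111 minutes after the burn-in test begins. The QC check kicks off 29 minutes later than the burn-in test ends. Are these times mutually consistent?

Yes

The QC check ends at 9:48 AM + 111 min = 11:39 AM.
The burn-in test ends at 11:39 AM − 74 min = 10:25 AM.
The QC check starts at 10:25 AM + 29 min = 10:54 AM.
Stage 2 starts at 10:54 AM + 45 min = 11:39 AM.
That matches the stated 11:39 AM, so the schedule is consistent.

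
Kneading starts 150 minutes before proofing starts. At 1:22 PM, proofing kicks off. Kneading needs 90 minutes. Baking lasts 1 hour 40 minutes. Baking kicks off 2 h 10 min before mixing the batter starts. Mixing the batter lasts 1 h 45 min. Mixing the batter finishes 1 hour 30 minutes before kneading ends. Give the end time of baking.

Kneading starts at 1:22 PM − 150 min = 10:52 AM.
Kneading ends at 10:52 AM + 90 min = 12:22 PM.
Mixing the batter ends at 12:22 PM − 90 min = 10:52 AM.
Mixing the batter starts at 10:52 AM − 105 min = 9:07 AM.
Baking starts at 9:07 AM − 130 min = 6:57 AM.
Baking ends at 6:57 AM + 100 min = 8:37 AM.

8:37 AM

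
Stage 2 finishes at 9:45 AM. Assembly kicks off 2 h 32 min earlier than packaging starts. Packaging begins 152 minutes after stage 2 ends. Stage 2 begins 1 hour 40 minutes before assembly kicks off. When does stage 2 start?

8:05 AM

Packaging starts at 9:45 AM + 152 min = 12:17 PM.
Assembly starts at 12:17 PM − 152 min = 9:45 AM.
Stage 2 starts at 9:45 AM − 100 min = 8:05 AM.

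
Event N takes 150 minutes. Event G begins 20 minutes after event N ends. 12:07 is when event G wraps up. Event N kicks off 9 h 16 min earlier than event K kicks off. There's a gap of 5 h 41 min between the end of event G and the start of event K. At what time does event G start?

11:22

Event K starts at 12:07 + 341 min = 17:48.
Event N starts at 17:48 − 556 min = 08:32.
Event N ends at 08:32 + 150 min = 11:02.
Event G starts at 11:02 + 20 min = 11:22.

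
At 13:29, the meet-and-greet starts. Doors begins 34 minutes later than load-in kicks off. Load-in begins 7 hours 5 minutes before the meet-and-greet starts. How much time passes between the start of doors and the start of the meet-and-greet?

Load-in starts at 13:29 − 425 min = 06:24.
Doors starts at 06:24 + 34 min = 06:58.
From 06:58 to 13:29 is 6 hours 31 minutes.

6 hours 31 minutes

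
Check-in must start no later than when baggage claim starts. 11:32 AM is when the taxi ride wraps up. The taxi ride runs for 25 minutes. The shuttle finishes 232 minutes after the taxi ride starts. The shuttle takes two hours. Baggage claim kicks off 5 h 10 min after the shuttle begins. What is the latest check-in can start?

6:09 PM

The taxi ride starts at 11:32 AM − 25 min = 11:07 AM.
The shuttle ends at 11:07 AM + 232 min = 2:59 PM.
The shuttle starts at 2:59 PM − 120 min = 12:59 PM.
Baggage claim starts at 12:59 PM + 310 min = 6:09 PM.
Check-in is bounded by baggage claim, so the latest it can start is 6:09 PM.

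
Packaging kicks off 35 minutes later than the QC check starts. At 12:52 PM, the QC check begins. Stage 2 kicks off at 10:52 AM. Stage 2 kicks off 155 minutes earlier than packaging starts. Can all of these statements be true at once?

Yes

Packaging starts at 12:52 PM + 35 min = 1:27 PM.
Stage 2 starts at 1:27 PM − 155 min = 10:52 AM.
That matches the stated 10:52 AM, so the schedule is consistent.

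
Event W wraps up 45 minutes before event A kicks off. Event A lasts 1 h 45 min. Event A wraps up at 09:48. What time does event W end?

07:18

Event A starts at 09:48 − 105 min = 08:03.
Event W ends at 08:03 − 45 min = 07:18.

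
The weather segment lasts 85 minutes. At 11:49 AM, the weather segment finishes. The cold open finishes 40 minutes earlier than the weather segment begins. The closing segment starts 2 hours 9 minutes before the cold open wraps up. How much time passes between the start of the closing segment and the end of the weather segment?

The weather segment starts at 11:49 AM − 85 min = 10:24 AM.
The cold open ends at 10:24 AM − 40 min = 9:44 AM.
The closing segment starts at 9:44 AM − 129 min = 7:35 AM.
From 7:35 AM to 11:49 AM is 4 hours 14 minutes.

4 hours 14 minutes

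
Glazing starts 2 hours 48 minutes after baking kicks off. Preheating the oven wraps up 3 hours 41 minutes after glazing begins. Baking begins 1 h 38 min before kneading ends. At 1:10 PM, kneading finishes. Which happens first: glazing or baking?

baking

Baking starts at 1:10 PM − 98 min = 11:32 AM.
Glazing starts at 11:32 AM + 168 min = 2:20 PM.
Glazing starts at 2:20 PM and baking starts at 11:32 AM, so baking is first.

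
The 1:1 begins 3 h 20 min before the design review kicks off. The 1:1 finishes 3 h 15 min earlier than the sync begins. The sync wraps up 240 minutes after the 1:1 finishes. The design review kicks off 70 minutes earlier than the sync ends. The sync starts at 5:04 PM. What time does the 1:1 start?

The 1:1 ends at 5:04 PM − 195 min = 1:49 PM.
The sync ends at 1:49 PM + 240 min = 5:49 PM.
The design review starts at 5:49 PM − 70 min = 4:39 PM.
The 1:1 starts at 4:39 PM − 200 min = 1:19 PM.

1:19 PM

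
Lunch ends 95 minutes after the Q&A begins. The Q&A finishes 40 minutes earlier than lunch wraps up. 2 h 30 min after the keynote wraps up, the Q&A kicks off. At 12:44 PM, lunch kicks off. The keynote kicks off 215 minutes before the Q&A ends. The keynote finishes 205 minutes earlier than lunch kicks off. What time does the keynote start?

The keynote ends at 12:44 PM − 205 min = 9:19 AM.
The Q&A starts at 9:19 AM + 150 min = 11:49 AM.
Lunch ends at 11:49 AM + 95 min = 1:24 PM.
The Q&A ends at 1:24 PM − 40 min = 12:44 PM.
The keynote starts at 12:44 PM − 215 min = 9:09 AM.

9:09 AM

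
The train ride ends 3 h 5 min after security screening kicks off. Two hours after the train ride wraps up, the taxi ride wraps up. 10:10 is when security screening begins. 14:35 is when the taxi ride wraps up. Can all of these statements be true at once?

The train ride ends at 10:10 + 185 min = 13:15.
The taxi ride ends at 13:15 + 120 min = 15:15.
But the taxi ride is also said to end at 14:35 — a 40-minute conflict.

No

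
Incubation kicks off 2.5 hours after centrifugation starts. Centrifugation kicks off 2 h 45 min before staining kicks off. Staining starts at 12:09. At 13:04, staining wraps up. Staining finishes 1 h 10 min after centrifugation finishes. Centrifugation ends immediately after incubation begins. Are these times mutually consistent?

Yes

Centrifugation starts at 12:09 − 165 min = 09:24.
Incubation starts at 09:24 + 150 min = 11:54.
So centrifugation ends at 11:54.
Staining ends at 11:54 + 70 min = 13:04.
That matches the stated 13:04, so the schedule is consistent.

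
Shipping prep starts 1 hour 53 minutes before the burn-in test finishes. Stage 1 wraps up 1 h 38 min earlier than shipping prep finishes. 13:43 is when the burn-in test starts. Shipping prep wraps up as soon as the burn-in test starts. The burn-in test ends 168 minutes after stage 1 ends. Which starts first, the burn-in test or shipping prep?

Shipping prep ends at 13:43.
Stage 1 ends at 13:43 − 98 min = 12:05.
The burn-in test ends at 12:05 + 168 min = 14:53.
Shipping prep starts at 14:53 − 113 min = 13:00.
The burn-in test starts at 13:43 and shipping prep starts at 13:00, so shipping prep is first.

shipping prep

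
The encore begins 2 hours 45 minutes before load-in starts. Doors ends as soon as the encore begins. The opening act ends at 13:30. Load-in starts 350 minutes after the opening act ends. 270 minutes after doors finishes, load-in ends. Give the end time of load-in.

21:05

Load-in starts at 13:30 + 350 min = 19:20.
The encore starts at 19:20 − 165 min = 16:35.
So doors ends at 16:35.
Load-in ends at 16:35 + 270 min = 21:05.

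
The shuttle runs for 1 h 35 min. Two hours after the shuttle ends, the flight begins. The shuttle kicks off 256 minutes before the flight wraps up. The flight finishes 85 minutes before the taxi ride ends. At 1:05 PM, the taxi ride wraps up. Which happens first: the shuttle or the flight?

The flight ends at 1:05 PM − 85 min = 11:40 AM.
The shuttle starts at 11:40 AM − 256 min = 7:24 AM.
The shuttle ends at 7:24 AM + 95 min = 8:59 AM.
The flight starts at 8:59 AM + 120 min = 10:59 AM.
The shuttle starts at 7:24 AM and the flight starts at 10:59 AM, so the shuttle is first.

the shuttle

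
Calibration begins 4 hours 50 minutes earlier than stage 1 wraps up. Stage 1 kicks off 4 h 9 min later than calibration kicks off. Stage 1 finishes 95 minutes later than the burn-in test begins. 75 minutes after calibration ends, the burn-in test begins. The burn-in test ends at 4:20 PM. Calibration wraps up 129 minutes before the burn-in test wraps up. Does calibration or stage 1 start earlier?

calibration

Calibration ends at 4:20 PM − 129 min = 2:11 PM.
The burn-in test starts at 2:11 PM + 75 min = 3:26 PM.
Stage 1 ends at 3:26 PM + 95 min = 5:01 PM.
Calibration starts at 5:01 PM − 290 min = 12:11 PM.
Stage 1 starts at 12:11 PM + 249 min = 4:20 PM.
Calibration starts at 12:11 PM and stage 1 starts at 4:20 PM, so calibration is first.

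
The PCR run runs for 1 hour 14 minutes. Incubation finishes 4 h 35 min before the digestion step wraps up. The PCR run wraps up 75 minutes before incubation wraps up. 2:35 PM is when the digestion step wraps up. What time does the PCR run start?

7:31 AM

Incubation ends at 2:35 PM − 275 min = 10:00 AM.
The PCR run ends at 10:00 AM − 75 min = 8:45 AM.
The PCR run starts at 8:45 AM − 74 min = 7:31 AM.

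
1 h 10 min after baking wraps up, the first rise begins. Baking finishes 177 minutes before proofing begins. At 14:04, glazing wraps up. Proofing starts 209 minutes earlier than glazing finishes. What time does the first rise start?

Proofing starts at 14:04 − 209 min = 10:35.
Baking ends at 10:35 − 177 min = 07:38.
The first rise starts at 07:38 + 70 min = 08:48.

08:48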